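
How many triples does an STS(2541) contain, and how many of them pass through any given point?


An STS(v) is a 2-(v, 3, 1) BIBD: block size k = 3, λ = 1.
Replication: r(k − 1) = λ(v − 1) ⇒ r·2 = 2541 − 1 = 2540 ⇒ r = 1270.
Block count: b = v(v − 1)/6 = 2541·2540/6 = 6454140/6 = 1075690.
(Check via bk = vr: 1075690·3 = 3227070 = 2541·1270 = 3227070 ✓.)

r = 1270, b = 1075690.


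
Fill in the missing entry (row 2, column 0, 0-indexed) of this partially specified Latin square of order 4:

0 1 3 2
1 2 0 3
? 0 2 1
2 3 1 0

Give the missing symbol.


Row 2 contains symbols [0, 1, 2] — missing [3].
Column 0 contains symbols [0, 1, 2] — missing [3].
The missing symbol must appear in both missing sets; intersection = [3].
Therefore the hidden value is 3.

Missing value = 3.


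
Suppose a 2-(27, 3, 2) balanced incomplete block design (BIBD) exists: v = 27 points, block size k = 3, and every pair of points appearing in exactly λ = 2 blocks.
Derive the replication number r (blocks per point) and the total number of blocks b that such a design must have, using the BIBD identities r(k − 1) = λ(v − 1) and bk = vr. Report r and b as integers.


Any 2-(v, k, λ) BIBD satisfies two necessary conditions:
  (i)  Each point sits in r blocks, and counting incidences through any fixed point gives r(k − 1) = λ(v − 1), so r = λ(v − 1)/(k − 1).
  (ii) Total incidences bk = vr, so b = vr/k.
Step 1: r = λ(v − 1)/(k − 1) = 2·(27 − 1)/(3 − 1) = 2·26/2 = 52/2 = 26.
Step 2: b = vr/k = 27·26/3 = 702/3 = 234.
Check integrality: r = 26 ∈ Z ✓, b = 234 ∈ Z ✓.
(These identities are necessary conditions: they determine r and b for any design with these parameters, but do not by themselves prove that one exists.)

r = 26, b = 234.


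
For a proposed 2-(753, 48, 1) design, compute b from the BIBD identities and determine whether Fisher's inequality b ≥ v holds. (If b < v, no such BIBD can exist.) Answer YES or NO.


b = λv(v − 1)/(k(k − 1)) = 1·753·752/(48·47) = 566256/2256 = 251.
Compare with v = 753: b < v, so Fisher's inequality fails.

NO


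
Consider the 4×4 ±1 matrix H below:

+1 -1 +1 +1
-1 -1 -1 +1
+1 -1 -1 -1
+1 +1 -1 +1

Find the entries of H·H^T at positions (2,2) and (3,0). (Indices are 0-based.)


Row 0 of H: [1, -1, 1, 1].
Row 2 of H: [1, -1, -1, -1].
Row 3 of H: [1, 1, -1, 1].
(H·H^T)[2][2] = Σ_j H[2][j]·H[2][j] = (1)² + (-1)² + (-1)² + (-1)² = 1 + 1 + 1 + 1 = 4.
(H·H^T)[3][0] = Σ_j H[3][j]·H[0][j] = (1)·(1) + (1)·(-1) + (-1)·(1) + (1)·(1) = 1 + -1 + -1 + 1 = 0.
So rows 3 and 0 are orthogonal; the diagonal entry equals n = 4.

(2,2) entry = 4; (3,0) entry = 0.


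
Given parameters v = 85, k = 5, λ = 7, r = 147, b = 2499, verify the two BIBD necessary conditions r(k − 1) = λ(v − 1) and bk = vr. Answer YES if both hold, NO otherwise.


Condition (i): r(k − 1) = 147·4 = 588; λ(v − 1) = 7·84 = 588. Match? YES.
Condition (ii): bk = 2499·5 = 12495; vr = 85·147 = 12495. Match? YES.
Both conditions hold? YES.

YES


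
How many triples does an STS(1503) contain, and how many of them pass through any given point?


An STS(v) is a 2-(v, 3, 1) BIBD: block size k = 3, λ = 1.
Replication: r(k − 1) = λ(v − 1) ⇒ r·2 = 1503 − 1 = 1502 ⇒ r = 751.
Block count: bk = vr ⇒ b·3 = 1503·751 = 1128753 ⇒ b = 376251.
(Check via b = v(v − 1)/6 = 1503·1502/6 = 2257506/6 = 376251.)

r = 751, b = 376251.


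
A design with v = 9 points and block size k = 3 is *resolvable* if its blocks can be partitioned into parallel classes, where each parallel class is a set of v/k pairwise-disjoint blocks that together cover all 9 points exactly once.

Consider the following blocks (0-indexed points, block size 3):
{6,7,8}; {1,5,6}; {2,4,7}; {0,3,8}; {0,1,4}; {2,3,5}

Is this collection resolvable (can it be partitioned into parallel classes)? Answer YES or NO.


v = 9, block size k = 3, number of blocks = 6.
For resolvability, blocks must partition into parallel classes of size v/k = 3.
Total blocks must therefore be a multiple of 3: 6 = 3·2 + 0 ⇒ divisible ✓.
Greedy packing gives 2 candidate class(es). Each should be a full parallel class (size 3, covers all 9 points).
  Class 1 (3 blocks): {6,7,8}; {0,1,4}; {2,3,5}. Points covered: [0, 1, 2, 3, 4, 5, 6, 7, 8].
  Class 2 (3 blocks): {1,5,6}; {2,4,7}; {0,3,8}. Points covered: [0, 1, 2, 3, 4, 5, 6, 7, 8].
All classes full (size 3)? YES. All classes cover every point? YES.
Resolvable? YES.

YES


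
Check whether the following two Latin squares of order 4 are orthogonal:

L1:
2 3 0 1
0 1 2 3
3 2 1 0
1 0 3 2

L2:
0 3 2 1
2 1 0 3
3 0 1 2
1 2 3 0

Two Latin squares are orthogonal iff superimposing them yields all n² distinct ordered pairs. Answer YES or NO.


Form the n² = 16 superimposed pairs (L1[i][j], L2[i][j]), row by row (rows and columns indexed from 0):
row 0: (2,0) (3,3) (0,2) (1,1)
row 1: (0,2) (1,1) (2,0) (3,3)
row 2: (3,3) (2,0) (1,1) (0,2)
row 3: (1,1) (0,2) (3,3) (2,0)
Orthogonality requires all 16 pairs distinct.
But the pair (0,2) repeats: cell (0,2) has L1 = 0, L2 = 2, and cell (1,0) has L1 = 0, L2 = 2.
A repeated pair means some other pair never occurs (only 4 distinct pairs out of 16), so the squares are not orthogonal.
Conclusion: NO.

NO


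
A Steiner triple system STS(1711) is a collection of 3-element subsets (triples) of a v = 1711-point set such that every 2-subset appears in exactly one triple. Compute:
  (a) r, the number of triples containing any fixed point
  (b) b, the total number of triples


An STS(v) is a 2-(v, 3, 1) BIBD: block size k = 3, λ = 1.
Replication: r(k − 1) = λ(v − 1) ⇒ r·2 = 1711 − 1 = 1710 ⇒ r = 855.
Block count: b = v(v − 1)/6 = 1711·1710/6 = 2925810/6 = 487635.
(Check via bk = vr: 487635·3 = 1462905 = 1711·855 = 1462905 ✓.)

r = 855, b = 487635.


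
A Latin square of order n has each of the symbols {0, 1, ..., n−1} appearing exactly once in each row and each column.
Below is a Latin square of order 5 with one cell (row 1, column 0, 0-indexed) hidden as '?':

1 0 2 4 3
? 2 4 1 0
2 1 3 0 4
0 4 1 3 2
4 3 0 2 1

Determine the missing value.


Row 1 contains symbols [0, 1, 2, 4] — missing [3].
Column 0 contains symbols [0, 1, 2, 4] — missing [3].
The missing symbol must appear in both missing sets; intersection = [3].
Therefore the hidden value is 3.

Missing value = 3.


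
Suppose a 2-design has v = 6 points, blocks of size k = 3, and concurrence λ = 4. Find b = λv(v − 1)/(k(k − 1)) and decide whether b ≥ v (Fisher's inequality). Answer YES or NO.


b = λv(v − 1)/(k(k − 1)) = 4·6·5/(3·2) = 120/6 = 20.
Compare with v = 6: b ≥ v, so Fisher's inequality holds.

YES


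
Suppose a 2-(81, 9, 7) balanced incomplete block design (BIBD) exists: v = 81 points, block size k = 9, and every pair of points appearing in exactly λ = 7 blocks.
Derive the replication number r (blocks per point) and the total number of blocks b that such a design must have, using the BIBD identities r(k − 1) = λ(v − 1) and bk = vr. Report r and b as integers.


Any 2-(v, k, λ) BIBD satisfies two necessary conditions:
  (i)  Each point sits in r blocks, and counting incidences through any fixed point gives r(k − 1) = λ(v − 1), so r = λ(v − 1)/(k − 1).
  (ii) Total incidences bk = vr, so b = vr/k.
Step 1: r = λ(v − 1)/(k − 1) = 7·(81 − 1)/(9 − 1) = 7·80/8 = 560/8 = 70.
Step 2: b = vr/k = 81·70/9 = 5670/9 = 630.
Check integrality: r = 70 ∈ Z ✓, b = 630 ∈ Z ✓.
(These identities are necessary conditions: they determine r and b for any design with these parameters, but do not by themselves prove that one exists.)

r = 70, b = 630.


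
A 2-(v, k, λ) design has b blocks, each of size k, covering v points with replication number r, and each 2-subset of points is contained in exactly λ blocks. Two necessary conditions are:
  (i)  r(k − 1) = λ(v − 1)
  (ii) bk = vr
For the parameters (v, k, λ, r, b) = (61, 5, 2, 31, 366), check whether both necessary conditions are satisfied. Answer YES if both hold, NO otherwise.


Condition (i): r(k − 1) = 31·4 = 124; λ(v − 1) = 2·60 = 120. Match? NO.
Condition (ii): bk = 366·5 = 1830; vr = 61·31 = 1891. Match? NO.
Both conditions hold? NO.

NO


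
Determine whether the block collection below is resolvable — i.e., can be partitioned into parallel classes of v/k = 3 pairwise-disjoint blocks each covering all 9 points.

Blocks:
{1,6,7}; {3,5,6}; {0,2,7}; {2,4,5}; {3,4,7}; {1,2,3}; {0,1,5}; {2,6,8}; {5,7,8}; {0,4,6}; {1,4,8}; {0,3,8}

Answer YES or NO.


v = 9, block size k = 3, number of blocks = 12.
For resolvability, blocks must partition into parallel classes of size v/k = 3.
Total blocks must therefore be a multiple of 3: 12 = 3·4 + 0 ⇒ divisible ✓.
Greedy packing gives 4 candidate class(es). Each should be a full parallel class (size 3, covers all 9 points).
  Class 1 (3 blocks): {1,6,7}; {2,4,5}; {0,3,8}. Points covered: [0, 1, 2, 3, 4, 5, 6, 7, 8].
  Class 2 (3 blocks): {3,5,6}; {0,2,7}; {1,4,8}. Points covered: [0, 1, 2, 3, 4, 5, 6, 7, 8].
  Class 3 (3 blocks): {3,4,7}; {0,1,5}; {2,6,8}. Points covered: [0, 1, 2, 3, 4, 5, 6, 7, 8].
  Class 4 (3 blocks): {1,2,3}; {5,7,8}; {0,4,6}. Points covered: [0, 1, 2, 3, 4, 5, 6, 7, 8].
All classes full (size 3)? YES. All classes cover every point? YES.
Resolvable? YES.

YES


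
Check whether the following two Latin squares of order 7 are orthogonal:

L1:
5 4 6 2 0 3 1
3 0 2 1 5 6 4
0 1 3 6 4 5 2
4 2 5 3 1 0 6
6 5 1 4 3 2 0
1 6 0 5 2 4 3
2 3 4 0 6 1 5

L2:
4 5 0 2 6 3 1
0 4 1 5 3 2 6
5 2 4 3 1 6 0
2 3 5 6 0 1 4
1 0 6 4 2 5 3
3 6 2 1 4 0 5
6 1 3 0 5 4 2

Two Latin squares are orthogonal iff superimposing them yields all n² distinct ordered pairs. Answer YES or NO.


Form the n² = 49 superimposed pairs (L1[i][j], L2[i][j]), row by row (rows and columns indexed from 0):
row 0: (5,4) (4,5) (6,0) (2,2) (0,6) (3,3) (1,1)
row 1: (3,0) (0,4) (2,1) (1,5) (5,3) (6,2) (4,6)
row 2: (0,5) (1,2) (3,4) (6,3) (4,1) (5,6) (2,0)
row 3: (4,2) (2,3) (5,5) (3,6) (1,0) (0,1) (6,4)
row 4: (6,1) (5,0) (1,6) (4,4) (3,2) (2,5) (0,3)
row 5: (1,3) (6,6) (0,2) (5,1) (2,4) (4,0) (3,5)
row 6: (2,6) (3,1) (4,3) (0,0) (6,5) (1,4) (5,2)
Orthogonality requires all 49 pairs distinct.
Check by first coordinate: for each symbol s of L1, list the L2 entries in the n cells where L1 = s; they must all differ.
  L1 = 0: L2 entries (in reading order) 6, 4, 5, 1, 3, 2, 0 — all 7 distinct ✓
  L1 = 1: L2 entries (in reading order) 1, 5, 2, 0, 6, 3, 4 — all 7 distinct ✓
  L1 = 2: L2 entries (in reading order) 2, 1, 0, 3, 5, 4, 6 — all 7 distinct ✓
  L1 = 3: L2 entries (in reading order) 3, 0, 4, 6, 2, 5, 1 — all 7 distinct ✓
  L1 = 4: L2 entries (in reading order) 5, 6, 1, 2, 4, 0, 3 — all 7 distinct ✓
  L1 = 5: L2 entries (in reading order) 4, 3, 6, 5, 0, 1, 2 — all 7 distinct ✓
  L1 = 6: L2 entries (in reading order) 0, 2, 3, 4, 1, 6, 5 — all 7 distinct ✓
Every symbol of L1 meets every symbol of L2 exactly once, so all 49 pairs are distinct (49 of 49).
Conclusion: YES.

YES


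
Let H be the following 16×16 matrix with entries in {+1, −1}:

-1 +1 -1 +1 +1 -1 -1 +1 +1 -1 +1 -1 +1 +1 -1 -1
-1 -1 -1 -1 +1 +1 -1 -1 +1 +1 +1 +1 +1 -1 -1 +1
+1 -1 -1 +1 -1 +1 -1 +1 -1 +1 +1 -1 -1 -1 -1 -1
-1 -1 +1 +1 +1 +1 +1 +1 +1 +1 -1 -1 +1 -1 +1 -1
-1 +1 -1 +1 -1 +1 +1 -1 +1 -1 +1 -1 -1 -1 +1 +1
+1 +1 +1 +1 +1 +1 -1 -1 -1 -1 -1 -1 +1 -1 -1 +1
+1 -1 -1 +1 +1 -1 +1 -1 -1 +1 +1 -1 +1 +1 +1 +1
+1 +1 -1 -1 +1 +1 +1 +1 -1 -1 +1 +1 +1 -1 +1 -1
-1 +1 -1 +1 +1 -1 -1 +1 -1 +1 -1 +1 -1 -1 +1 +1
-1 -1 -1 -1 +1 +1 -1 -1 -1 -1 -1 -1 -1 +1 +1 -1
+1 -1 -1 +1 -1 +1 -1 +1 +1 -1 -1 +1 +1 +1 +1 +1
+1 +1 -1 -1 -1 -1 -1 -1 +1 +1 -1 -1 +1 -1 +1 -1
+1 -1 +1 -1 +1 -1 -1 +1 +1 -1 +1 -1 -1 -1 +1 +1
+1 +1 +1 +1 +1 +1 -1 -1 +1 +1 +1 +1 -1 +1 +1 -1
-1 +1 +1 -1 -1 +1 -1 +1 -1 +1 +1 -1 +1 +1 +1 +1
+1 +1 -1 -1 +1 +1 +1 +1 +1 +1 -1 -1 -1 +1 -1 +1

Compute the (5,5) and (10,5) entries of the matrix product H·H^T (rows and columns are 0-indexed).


Row 5 of H: [1, 1, 1, 1, 1, 1, -1, -1, -1, -1, -1, -1, 1, -1, -1, 1].
Row 10 of H: [1, -1, -1, 1, -1, 1, -1, 1, 1, -1, -1, 1, 1, 1, 1, 1].
(H·H^T)[5][5] = Σ_j H[5][j]·H[5][j] = (1)² + (1)² + (1)² + (1)² + (1)² + (1)² + (-1)² + (-1)² + (-1)² + (-1)² + (-1)² + (-1)² + (1)² + (-1)² + (-1)² + (1)² = 1 + 1 + 1 + 1 + 1 + 1 + 1 + 1 + 1 + 1 + 1 + 1 + 1 + 1 + 1 + 1 = 16.
(H·H^T)[10][5] = Σ_j H[10][j]·H[5][j] = (1)·(1) + (-1)·(1) + (-1)·(1) + (1)·(1) + (-1)·(1) + (1)·(1) + (-1)·(-1) + (1)·(-1) + (1)·(-1) + (-1)·(-1) + (-1)·(-1) + (1)·(-1) + (1)·(1) + (1)·(-1) + (1)·(-1) + (1)·(1) = 1 + -1 + -1 + 1 + -1 + 1 + 1 + -1 + -1 + 1 + 1 + -1 + 1 + -1 + -1 + 1 = 0.
So rows 10 and 5 are orthogonal; the diagonal entry equals n = 16.

(5,5) entry = 16; (10,5) entry = 0.


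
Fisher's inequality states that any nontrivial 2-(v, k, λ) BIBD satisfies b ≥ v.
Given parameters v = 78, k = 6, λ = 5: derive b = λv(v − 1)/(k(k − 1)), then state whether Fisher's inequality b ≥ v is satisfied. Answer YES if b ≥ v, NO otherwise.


r = λ(v − 1)/(k − 1) = 5·77/5 = 77.
b = vr/k = 78·77/6 = 1001.
Fisher's inequality: b ≥ v ⇔ 1001 ≥ 78? YES.

YES


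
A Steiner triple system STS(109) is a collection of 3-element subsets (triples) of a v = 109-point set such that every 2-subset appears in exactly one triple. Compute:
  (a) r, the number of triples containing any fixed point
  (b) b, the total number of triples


An STS(v) is a 2-(v, 3, 1) BIBD: block size k = 3, λ = 1.
Replication: r(k − 1) = λ(v − 1) ⇒ r·2 = 109 − 1 = 108 ⇒ r = 54.
Block count: b = v(v − 1)/6 = 109·108/6 = 11772/6 = 1962.
(Check via bk = vr: 1962·3 = 5886 = 109·54 = 5886 ✓.)

r = 54, b = 1962.


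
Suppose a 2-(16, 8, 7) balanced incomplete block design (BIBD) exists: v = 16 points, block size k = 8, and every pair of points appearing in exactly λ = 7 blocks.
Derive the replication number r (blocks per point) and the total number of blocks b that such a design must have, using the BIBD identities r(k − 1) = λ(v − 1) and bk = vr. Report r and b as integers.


Any 2-(v, k, λ) BIBD satisfies two necessary conditions:
  (i)  Each point sits in r blocks, and counting incidences through any fixed point gives r(k − 1) = λ(v − 1), so r = λ(v − 1)/(k − 1).
  (ii) Total incidences bk = vr, so b = vr/k.
Step 1: r = λ(v − 1)/(k − 1) = 7·(16 − 1)/(8 − 1) = 7·15/7 = 105/7 = 15.
Step 2: b = vr/k = 16·15/8 = 240/8 = 30.
Check integrality: r = 15 ∈ Z ✓, b = 30 ∈ Z ✓.
(These identities are necessary conditions: they determine r and b for any design with these parameters, but do not by themselves prove that one exists.)

r = 15, b = 30.


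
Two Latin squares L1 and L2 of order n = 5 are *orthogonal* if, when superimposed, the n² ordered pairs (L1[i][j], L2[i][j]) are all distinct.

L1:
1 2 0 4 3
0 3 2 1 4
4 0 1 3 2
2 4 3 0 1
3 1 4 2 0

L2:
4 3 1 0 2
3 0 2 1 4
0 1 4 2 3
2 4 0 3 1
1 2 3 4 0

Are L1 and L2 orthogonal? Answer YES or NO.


Form the n² = 25 superimposed pairs (L1[i][j], L2[i][j]), row by row (rows and columns indexed from 0):
row 0: (1,4) (2,3) (0,1) (4,0) (3,2)
row 1: (0,3) (3,0) (2,2) (1,1) (4,4)
row 2: (4,0) (0,1) (1,4) (3,2) (2,3)
row 3: (2,2) (4,4) (3,0) (0,3) (1,1)
row 4: (3,1) (1,2) (4,3) (2,4) (0,0)
Orthogonality requires all 25 pairs distinct.
But the pair (4,0) repeats: cell (0,3) has L1 = 4, L2 = 0, and cell (2,0) has L1 = 4, L2 = 0.
A repeated pair means some other pair never occurs (only 15 distinct pairs out of 25), so the squares are not orthogonal.
Conclusion: NO.

NO


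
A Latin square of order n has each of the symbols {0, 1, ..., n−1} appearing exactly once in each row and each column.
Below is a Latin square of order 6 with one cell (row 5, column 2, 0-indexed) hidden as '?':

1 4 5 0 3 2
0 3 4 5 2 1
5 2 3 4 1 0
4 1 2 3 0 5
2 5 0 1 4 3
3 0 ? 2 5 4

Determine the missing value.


Row 5 contains symbols [0, 2, 3, 4, 5] — missing [1].
Column 2 contains symbols [0, 2, 3, 4, 5] — missing [1].
The missing symbol must appear in both missing sets; intersection = [1].
Therefore the hidden value is 1.

Missing value = 1.


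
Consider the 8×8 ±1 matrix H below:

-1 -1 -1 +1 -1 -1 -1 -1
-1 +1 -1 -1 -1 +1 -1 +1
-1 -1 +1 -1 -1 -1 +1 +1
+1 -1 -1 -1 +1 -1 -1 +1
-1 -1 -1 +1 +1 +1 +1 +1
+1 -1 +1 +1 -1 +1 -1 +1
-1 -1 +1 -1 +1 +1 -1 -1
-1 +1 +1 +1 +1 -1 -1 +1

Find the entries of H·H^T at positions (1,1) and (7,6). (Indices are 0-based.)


Row 1 of H: [-1, 1, -1, -1, -1, 1, -1, 1].
Row 6 of H: [-1, -1, 1, -1, 1, 1, -1, -1].
Row 7 of H: [-1, 1, 1, 1, 1, -1, -1, 1].
(H·H^T)[1][1] = Σ_j H[1][j]·H[1][j] = (-1)² + (1)² + (-1)² + (-1)² + (-1)² + (1)² + (-1)² + (1)² = 1 + 1 + 1 + 1 + 1 + 1 + 1 + 1 = 8.
(H·H^T)[7][6] = Σ_j H[7][j]·H[6][j] = (-1)·(-1) + (1)·(-1) + (1)·(1) + (1)·(-1) + (1)·(1) + (-1)·(1) + (-1)·(-1) + (1)·(-1) = 1 + -1 + 1 + -1 + 1 + -1 + 1 + -1 = 0.
So rows 7 and 6 are orthogonal; the diagonal entry equals n = 8.

(1,1) entry = 8; (7,6) entry = 0.


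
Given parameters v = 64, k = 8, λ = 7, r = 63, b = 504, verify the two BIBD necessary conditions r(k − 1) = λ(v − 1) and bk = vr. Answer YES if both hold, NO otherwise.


Condition (i): r(k − 1) = 63·7 = 441; λ(v − 1) = 7·63 = 441. Match? YES.
Condition (ii): bk = 504·8 = 4032; vr = 64·63 = 4032. Match? YES.
Both conditions hold? YES.

YES


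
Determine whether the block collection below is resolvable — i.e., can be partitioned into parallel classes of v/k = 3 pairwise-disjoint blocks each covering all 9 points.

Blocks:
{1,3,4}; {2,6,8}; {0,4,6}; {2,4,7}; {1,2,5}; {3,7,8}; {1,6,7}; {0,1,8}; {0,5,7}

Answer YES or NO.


v = 9, block size k = 3, number of blocks = 9.
For resolvability, blocks must partition into parallel classes of size v/k = 3.
Total blocks must therefore be a multiple of 3: 9 = 3·3 + 0 ⇒ divisible ✓.
Consider block {2,4,7}. The only other block(s) in the collection disjoint from it are {0,1,8} — just 1 block(s). Any parallel class containing {2,4,7} would need 2 other blocks each disjoint from it, so no parallel class of size 3 can contain {2,4,7}.
Since every block must belong to some parallel class in a resolution, the collection cannot be partitioned into parallel classes.
Resolvable? NO.

NO


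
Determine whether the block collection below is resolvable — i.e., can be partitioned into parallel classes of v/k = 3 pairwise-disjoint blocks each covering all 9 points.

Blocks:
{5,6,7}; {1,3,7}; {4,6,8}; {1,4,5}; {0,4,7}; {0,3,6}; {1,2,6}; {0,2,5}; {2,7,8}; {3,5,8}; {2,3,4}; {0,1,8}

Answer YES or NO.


v = 9, block size k = 3, number of blocks = 12.
For resolvability, blocks must partition into parallel classes of size v/k = 3.
Total blocks must therefore be a multiple of 3: 12 = 3·4 + 0 ⇒ divisible ✓.
Greedy packing gives 4 candidate class(es). Each should be a full parallel class (size 3, covers all 9 points).
  Class 1 (3 blocks): {5,6,7}; {2,3,4}; {0,1,8}. Points covered: [0, 1, 2, 3, 4, 5, 6, 7, 8].
  Class 2 (3 blocks): {1,3,7}; {4,6,8}; {0,2,5}. Points covered: [0, 1, 2, 3, 4, 5, 6, 7, 8].
  Class 3 (3 blocks): {1,4,5}; {0,3,6}; {2,7,8}. Points covered: [0, 1, 2, 3, 4, 5, 6, 7, 8].
  Class 4 (3 blocks): {0,4,7}; {1,2,6}; {3,5,8}. Points covered: [0, 1, 2, 3, 4, 5, 6, 7, 8].
All classes full (size 3)? YES. All classes cover every point? YES.
Resolvable? YES.

YES


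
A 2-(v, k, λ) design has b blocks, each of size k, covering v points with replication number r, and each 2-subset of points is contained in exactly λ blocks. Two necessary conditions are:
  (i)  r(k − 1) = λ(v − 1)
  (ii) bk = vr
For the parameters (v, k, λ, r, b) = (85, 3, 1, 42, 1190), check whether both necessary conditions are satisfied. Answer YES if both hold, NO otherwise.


Condition (i): r(k − 1) = 42·2 = 84; λ(v − 1) = 1·84 = 84. Match? YES.
Condition (ii): bk = 1190·3 = 3570; vr = 85·42 = 3570. Match? YES.
Both conditions hold? YES.

YES


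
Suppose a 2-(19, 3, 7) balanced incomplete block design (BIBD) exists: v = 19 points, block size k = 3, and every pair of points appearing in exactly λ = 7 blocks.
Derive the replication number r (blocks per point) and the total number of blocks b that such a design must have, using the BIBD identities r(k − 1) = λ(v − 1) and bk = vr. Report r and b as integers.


Any 2-(v, k, λ) BIBD satisfies two necessary conditions:
  (i)  Each point sits in r blocks, and counting incidences through any fixed point gives r(k − 1) = λ(v − 1), so r = λ(v − 1)/(k − 1).
  (ii) Total incidences bk = vr, so b = vr/k.
Step 1: r = λ(v − 1)/(k − 1) = 7·(19 − 1)/(3 − 1) = 7·18/2 = 126/2 = 63.
Step 2: b = vr/k = 19·63/3 = 1197/3 = 399.
Check integrality: r = 63 ∈ Z ✓, b = 399 ∈ Z ✓.
(These identities are necessary conditions: they determine r and b for any design with these parameters, but do not by themselves prove that one exists.)

r = 63, b = 399.


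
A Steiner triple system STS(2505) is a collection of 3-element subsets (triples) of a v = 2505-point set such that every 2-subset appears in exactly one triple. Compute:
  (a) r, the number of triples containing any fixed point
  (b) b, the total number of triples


An STS(v) is a 2-(v, 3, 1) BIBD: block size k = 3, λ = 1.
Replication: r(k − 1) = λ(v − 1) ⇒ r·2 = 2505 − 1 = 2504 ⇒ r = 1252.
Block count: bk = vr ⇒ b·3 = 2505·1252 = 3136260 ⇒ b = 1045420.
(Check via b = v(v − 1)/6 = 2505·2504/6 = 6272520/6 = 1045420.)

r = 1252, b = 1045420.


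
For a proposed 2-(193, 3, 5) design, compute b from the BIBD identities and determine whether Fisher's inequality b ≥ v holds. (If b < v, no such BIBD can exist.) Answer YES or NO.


r = λ(v − 1)/(k − 1) = 5·192/2 = 480.
b = vr/k = 193·480/3 = 30880.
Fisher's inequality: b ≥ v ⇔ 30880 ≥ 193? YES.

YES


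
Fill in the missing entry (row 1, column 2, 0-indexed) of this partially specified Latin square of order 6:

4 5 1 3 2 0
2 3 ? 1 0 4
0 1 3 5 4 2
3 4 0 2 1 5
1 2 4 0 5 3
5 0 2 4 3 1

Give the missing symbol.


Row 1 contains symbols [0, 1, 2, 3, 4] — missing [5].
Column 2 contains symbols [0, 1, 2, 3, 4] — missing [5].
The missing symbol must appear in both missing sets; intersection = [5].
Therefore the hidden value is 5.

Missing value = 5.


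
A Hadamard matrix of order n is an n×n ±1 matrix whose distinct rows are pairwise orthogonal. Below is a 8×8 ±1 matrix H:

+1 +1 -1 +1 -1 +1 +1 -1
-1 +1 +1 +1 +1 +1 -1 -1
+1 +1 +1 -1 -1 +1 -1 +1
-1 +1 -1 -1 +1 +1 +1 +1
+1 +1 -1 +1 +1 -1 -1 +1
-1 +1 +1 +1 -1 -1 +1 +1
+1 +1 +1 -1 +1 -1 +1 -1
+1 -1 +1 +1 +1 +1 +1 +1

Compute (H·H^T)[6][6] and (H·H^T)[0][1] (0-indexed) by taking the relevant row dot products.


Row 0 of H: [1, 1, -1, 1, -1, 1, 1, -1].
Row 1 of H: [-1, 1, 1, 1, 1, 1, -1, -1].
Row 6 of H: [1, 1, 1, -1, 1, -1, 1, -1].
(H·H^T)[6][6] = Σ_j H[6][j]·H[6][j] = (1)² + (1)² + (1)² + (-1)² + (1)² + (-1)² + (1)² + (-1)² = 1 + 1 + 1 + 1 + 1 + 1 + 1 + 1 = 8.
(H·H^T)[0][1] = Σ_j H[0][j]·H[1][j] = (1)·(-1) + (1)·(1) + (-1)·(1) + (1)·(1) + (-1)·(1) + (1)·(1) + (1)·(-1) + (-1)·(-1) = -1 + 1 + -1 + 1 + -1 + 1 + -1 + 1 = 0.
So rows 0 and 1 are orthogonal; the diagonal entry equals n = 8.

(6,6) entry = 8; (0,1) entry = 0.


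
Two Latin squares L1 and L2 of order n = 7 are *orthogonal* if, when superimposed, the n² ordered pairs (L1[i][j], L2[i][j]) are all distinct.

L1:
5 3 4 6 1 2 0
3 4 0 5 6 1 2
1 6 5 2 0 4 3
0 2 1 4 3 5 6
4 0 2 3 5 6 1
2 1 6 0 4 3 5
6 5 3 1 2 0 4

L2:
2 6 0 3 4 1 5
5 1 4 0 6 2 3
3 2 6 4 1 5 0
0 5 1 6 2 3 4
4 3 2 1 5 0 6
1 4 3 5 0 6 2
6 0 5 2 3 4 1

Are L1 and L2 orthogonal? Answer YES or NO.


Form the n² = 49 superimposed pairs (L1[i][j], L2[i][j]), row by row (rows and columns indexed from 0):
row 0: (5,2) (3,6) (4,0) (6,3) (1,4) (2,1) (0,5)
row 1: (3,5) (4,1) (0,4) (5,0) (6,6) (1,2) (2,3)
row 2: (1,3) (6,2) (5,6) (2,4) (0,1) (4,5) (3,0)
row 3: (0,0) (2,5) (1,1) (4,6) (3,2) (5,3) (6,4)
row 4: (4,4) (0,3) (2,2) (3,1) (5,5) (6,0) (1,6)
row 5: (2,1) (1,4) (6,3) (0,5) (4,0) (3,6) (5,2)
row 6: (6,6) (5,0) (3,5) (1,2) (2,3) (0,4) (4,1)
Orthogonality requires all 49 pairs distinct.
But the pair (2,1) repeats: cell (0,5) has L1 = 2, L2 = 1, and cell (5,0) has L1 = 2, L2 = 1.
A repeated pair means some other pair never occurs (only 35 distinct pairs out of 49), so the squares are not orthogonal.
Conclusion: NO.

NO


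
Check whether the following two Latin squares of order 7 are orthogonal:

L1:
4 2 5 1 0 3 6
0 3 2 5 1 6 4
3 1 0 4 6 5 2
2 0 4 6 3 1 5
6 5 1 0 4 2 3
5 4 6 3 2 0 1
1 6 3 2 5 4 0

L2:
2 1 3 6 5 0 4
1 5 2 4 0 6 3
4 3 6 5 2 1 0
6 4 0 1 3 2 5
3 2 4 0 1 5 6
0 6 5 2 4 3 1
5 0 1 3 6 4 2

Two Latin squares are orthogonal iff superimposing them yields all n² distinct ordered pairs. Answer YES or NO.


Form the n² = 49 superimposed pairs (L1[i][j], L2[i][j]), row by row (rows and columns indexed from 0):
row 0: (4,2) (2,1) (5,3) (1,6) (0,5) (3,0) (6,4)
row 1: (0,1) (3,5) (2,2) (5,4) (1,0) (6,6) (4,3)
row 2: (3,4) (1,3) (0,6) (4,5) (6,2) (5,1) (2,0)
row 3: (2,6) (0,4) (4,0) (6,1) (3,3) (1,2) (5,5)
row 4: (6,3) (5,2) (1,4) (0,0) (4,1) (2,5) (3,6)
row 5: (5,0) (4,6) (6,5) (3,2) (2,4) (0,3) (1,1)
row 6: (1,5) (6,0) (3,1) (2,3) (5,6) (4,4) (0,2)
Orthogonality requires all 49 pairs distinct.
Check by first coordinate: for each symbol s of L1, list the L2 entries in the n cells where L1 = s; they must all differ.
  L1 = 0: L2 entries (in reading order) 5, 1, 6, 4, 0, 3, 2 — all 7 distinct ✓
  L1 = 1: L2 entries (in reading order) 6, 0, 3, 2, 4, 1, 5 — all 7 distinct ✓
  L1 = 2: L2 entries (in reading order) 1, 2, 0, 6, 5, 4, 3 — all 7 distinct ✓
  L1 = 3: L2 entries (in reading order) 0, 5, 4, 3, 6, 2, 1 — all 7 distinct ✓
  L1 = 4: L2 entries (in reading order) 2, 3, 5, 0, 1, 6, 4 — all 7 distinct ✓
  L1 = 5: L2 entries (in reading order) 3, 4, 1, 5, 2, 0, 6 — all 7 distinct ✓
  L1 = 6: L2 entries (in reading order) 4, 6, 2, 1, 3, 5, 0 — all 7 distinct ✓
Every symbol of L1 meets every symbol of L2 exactly once, so all 49 pairs are distinct (49 of 49).
Conclusion: YES.

YES


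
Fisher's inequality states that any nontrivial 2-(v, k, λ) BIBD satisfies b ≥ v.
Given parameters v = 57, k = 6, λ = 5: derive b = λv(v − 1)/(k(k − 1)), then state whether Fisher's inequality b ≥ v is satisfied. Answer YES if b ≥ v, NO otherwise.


r = λ(v − 1)/(k − 1) = 5·56/5 = 56.
b = vr/k = 57·56/6 = 532.
Fisher's inequality: b ≥ v ⇔ 532 ≥ 57? YES.

YES


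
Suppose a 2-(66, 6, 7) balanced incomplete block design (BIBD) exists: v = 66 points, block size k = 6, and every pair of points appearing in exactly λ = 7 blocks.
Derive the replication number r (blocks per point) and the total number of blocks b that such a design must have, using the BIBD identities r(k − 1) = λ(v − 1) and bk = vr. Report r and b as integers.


Any 2-(v, k, λ) BIBD satisfies two necessary conditions:
  (i)  Each point sits in r blocks, and counting incidences through any fixed point gives r(k − 1) = λ(v − 1), so r = λ(v − 1)/(k − 1).
  (ii) Total incidences bk = vr, so b = vr/k.
Step 1: r = λ(v − 1)/(k − 1) = 7·(66 − 1)/(6 − 1) = 7·65/5 = 455/5 = 91.
Step 2: b = vr/k = 66·91/6 = 6006/6 = 1001.
Check integrality: r = 91 ∈ Z ✓, b = 1001 ∈ Z ✓.
(These identities are necessary conditions: they determine r and b for any design with these parameters, but do not by themselves prove that one exists.)

r = 91, b = 1001.


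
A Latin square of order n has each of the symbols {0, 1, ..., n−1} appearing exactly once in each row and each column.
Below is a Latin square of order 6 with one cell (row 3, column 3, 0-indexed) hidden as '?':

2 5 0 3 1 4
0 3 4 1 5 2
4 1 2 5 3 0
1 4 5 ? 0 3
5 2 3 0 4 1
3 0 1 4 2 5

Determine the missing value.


Row 3 contains symbols [0, 1, 3, 4, 5] — missing [2].
Column 3 contains symbols [0, 1, 3, 4, 5] — missing [2].
The missing symbol must appear in both missing sets; intersection = [2].
Therefore the hidden value is 2.

Missing value = 2.


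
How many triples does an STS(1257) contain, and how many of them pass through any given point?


An STS(v) is a 2-(v, 3, 1) BIBD: block size k = 3, λ = 1.
Replication: r(k − 1) = λ(v − 1) ⇒ r·2 = 1257 − 1 = 1256 ⇒ r = 628.
Block count: bk = vr ⇒ b·3 = 1257·628 = 789396 ⇒ b = 263132.

r = 628, b = 263132.


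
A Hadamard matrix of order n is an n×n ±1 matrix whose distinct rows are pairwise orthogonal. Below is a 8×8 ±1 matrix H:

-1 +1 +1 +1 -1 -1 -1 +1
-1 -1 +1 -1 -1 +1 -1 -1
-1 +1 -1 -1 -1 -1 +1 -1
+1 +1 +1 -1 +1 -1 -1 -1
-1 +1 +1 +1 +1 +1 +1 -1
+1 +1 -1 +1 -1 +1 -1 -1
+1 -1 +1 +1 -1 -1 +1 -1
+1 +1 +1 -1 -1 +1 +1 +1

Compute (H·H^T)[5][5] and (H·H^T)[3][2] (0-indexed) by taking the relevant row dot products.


Row 2 of H: [-1, 1, -1, -1, -1, -1, 1, -1].
Row 3 of H: [1, 1, 1, -1, 1, -1, -1, -1].
Row 5 of H: [1, 1, -1, 1, -1, 1, -1, -1].
(H·H^T)[5][5] = Σ_j H[5][j]·H[5][j] = (1)² + (1)² + (-1)² + (1)² + (-1)² + (1)² + (-1)² + (-1)² = 1 + 1 + 1 + 1 + 1 + 1 + 1 + 1 = 8.
(H·H^T)[3][2] = Σ_j H[3][j]·H[2][j] = (1)·(-1) + (1)·(1) + (1)·(-1) + (-1)·(-1) + (1)·(-1) + (-1)·(-1) + (-1)·(1) + (-1)·(-1) = -1 + 1 + -1 + 1 + -1 + 1 + -1 + 1 = 0.
So rows 3 and 2 are orthogonal; the diagonal entry equals n = 8.

(5,5) entry = 8; (3,2) entry = 0.


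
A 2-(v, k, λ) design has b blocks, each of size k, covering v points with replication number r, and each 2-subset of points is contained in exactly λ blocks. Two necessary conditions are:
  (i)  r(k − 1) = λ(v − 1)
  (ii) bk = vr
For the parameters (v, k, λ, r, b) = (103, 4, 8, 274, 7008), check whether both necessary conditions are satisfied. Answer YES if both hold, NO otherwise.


Condition (i): r(k − 1) = 274·3 = 822; λ(v − 1) = 8·102 = 816. Match? NO.
Condition (ii): bk = 7008·4 = 28032; vr = 103·274 = 28222. Match? NO.
Both conditions hold? NO.

NO


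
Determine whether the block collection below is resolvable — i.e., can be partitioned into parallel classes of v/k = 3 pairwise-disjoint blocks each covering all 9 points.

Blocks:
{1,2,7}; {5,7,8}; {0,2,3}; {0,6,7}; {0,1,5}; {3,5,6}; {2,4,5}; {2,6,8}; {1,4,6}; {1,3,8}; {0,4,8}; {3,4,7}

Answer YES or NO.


v = 9, block size k = 3, number of blocks = 12.
For resolvability, blocks must partition into parallel classes of size v/k = 3.
Total blocks must therefore be a multiple of 3: 12 = 3·4 + 0 ⇒ divisible ✓.
Greedy packing gives 4 candidate class(es). Each should be a full parallel class (size 3, covers all 9 points).
  Class 1 (3 blocks): {1,2,7}; {3,5,6}; {0,4,8}. Points covered: [0, 1, 2, 3, 4, 5, 6, 7, 8].
  Class 2 (3 blocks): {5,7,8}; {0,2,3}; {1,4,6}. Points covered: [0, 1, 2, 3, 4, 5, 6, 7, 8].
  Class 3 (3 blocks): {0,6,7}; {2,4,5}; {1,3,8}. Points covered: [0, 1, 2, 3, 4, 5, 6, 7, 8].
  Class 4 (3 blocks): {0,1,5}; {2,6,8}; {3,4,7}. Points covered: [0, 1, 2, 3, 4, 5, 6, 7, 8].
All classes full (size 3)? YES. All classes cover every point? YES.
Resolvable? YES.

YES


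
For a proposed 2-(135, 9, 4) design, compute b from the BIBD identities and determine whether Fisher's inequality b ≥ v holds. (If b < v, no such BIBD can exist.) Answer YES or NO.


b = λv(v − 1)/(k(k − 1)) = 4·135·134/(9·8) = 72360/72 = 1005.
Compare with v = 135: b ≥ v, so Fisher's inequality holds.

YES


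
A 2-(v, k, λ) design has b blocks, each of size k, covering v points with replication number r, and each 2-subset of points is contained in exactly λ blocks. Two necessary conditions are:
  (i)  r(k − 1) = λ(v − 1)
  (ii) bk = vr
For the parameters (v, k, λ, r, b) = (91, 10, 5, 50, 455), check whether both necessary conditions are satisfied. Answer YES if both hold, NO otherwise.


Condition (i): r(k − 1) = 50·9 = 450; λ(v − 1) = 5·90 = 450. Match? YES.
Condition (ii): bk = 455·10 = 4550; vr = 91·50 = 4550. Match? YES.
Both conditions hold? YES.

YES


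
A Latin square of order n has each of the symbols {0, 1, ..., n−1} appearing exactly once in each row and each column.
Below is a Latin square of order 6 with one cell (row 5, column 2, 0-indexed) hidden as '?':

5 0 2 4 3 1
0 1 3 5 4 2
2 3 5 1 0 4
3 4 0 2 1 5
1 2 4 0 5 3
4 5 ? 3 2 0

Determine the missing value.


Row 5 contains symbols [0, 2, 3, 4, 5] — missing [1].
Column 2 contains symbols [0, 2, 3, 4, 5] — missing [1].
The missing symbol must appear in both missing sets; intersection = [1].
Therefore the hidden value is 1.

Missing value = 1.


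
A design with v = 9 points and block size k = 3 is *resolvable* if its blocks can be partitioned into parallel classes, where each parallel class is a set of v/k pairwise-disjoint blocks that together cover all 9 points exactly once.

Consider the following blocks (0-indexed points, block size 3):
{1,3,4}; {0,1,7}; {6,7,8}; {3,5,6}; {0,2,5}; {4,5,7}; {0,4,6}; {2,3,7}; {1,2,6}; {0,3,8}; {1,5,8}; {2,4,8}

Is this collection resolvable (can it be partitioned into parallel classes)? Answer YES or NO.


v = 9, block size k = 3, number of blocks = 12.
For resolvability, blocks must partition into parallel classes of size v/k = 3.
Total blocks must therefore be a multiple of 3: 12 = 3·4 + 0 ⇒ divisible ✓.
Greedy packing gives 4 candidate class(es). Each should be a full parallel class (size 3, covers all 9 points).
  Class 1 (3 blocks): {1,3,4}; {6,7,8}; {0,2,5}. Points covered: [0, 1, 2, 3, 4, 5, 6, 7, 8].
  Class 2 (3 blocks): {0,1,7}; {3,5,6}; {2,4,8}. Points covered: [0, 1, 2, 3, 4, 5, 6, 7, 8].
  Class 3 (3 blocks): {4,5,7}; {1,2,6}; {0,3,8}. Points covered: [0, 1, 2, 3, 4, 5, 6, 7, 8].
  Class 4 (3 blocks): {0,4,6}; {2,3,7}; {1,5,8}. Points covered: [0, 1, 2, 3, 4, 5, 6, 7, 8].
All classes full (size 3)? YES. All classes cover every point? YES.
Resolvable? YES.

YES


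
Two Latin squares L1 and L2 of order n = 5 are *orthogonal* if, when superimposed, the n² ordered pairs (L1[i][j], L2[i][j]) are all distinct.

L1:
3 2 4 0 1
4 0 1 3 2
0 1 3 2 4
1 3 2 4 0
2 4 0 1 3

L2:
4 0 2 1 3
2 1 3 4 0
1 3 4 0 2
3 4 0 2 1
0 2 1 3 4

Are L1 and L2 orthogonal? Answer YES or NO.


Form the n² = 25 superimposed pairs (L1[i][j], L2[i][j]), row by row (rows and columns indexed from 0):
row 0: (3,4) (2,0) (4,2) (0,1) (1,3)
row 1: (4,2) (0,1) (1,3) (3,4) (2,0)
row 2: (0,1) (1,3) (3,4) (2,0) (4,2)
row 3: (1,3) (3,4) (2,0) (4,2) (0,1)
row 4: (2,0) (4,2) (0,1) (1,3) (3,4)
Orthogonality requires all 25 pairs distinct.
But the pair (4,2) repeats: cell (0,2) has L1 = 4, L2 = 2, and cell (1,0) has L1 = 4, L2 = 2.
A repeated pair means some other pair never occurs (only 5 distinct pairs out of 25), so the squares are not orthogonal.
Conclusion: NO.

NO


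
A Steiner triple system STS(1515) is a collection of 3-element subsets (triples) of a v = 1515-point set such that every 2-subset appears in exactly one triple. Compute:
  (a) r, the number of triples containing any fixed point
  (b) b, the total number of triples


An STS(v) is a 2-(v, 3, 1) BIBD: block size k = 3, λ = 1.
Replication: r(k − 1) = λ(v − 1) ⇒ r·2 = 1515 − 1 = 1514 ⇒ r = 757.
Block count: bk = vr ⇒ b·3 = 1515·757 = 1146855 ⇒ b = 382285.
(Check via b = v(v − 1)/6 = 1515·1514/6 = 2293710/6 = 382285.)

r = 757, b = 382285.


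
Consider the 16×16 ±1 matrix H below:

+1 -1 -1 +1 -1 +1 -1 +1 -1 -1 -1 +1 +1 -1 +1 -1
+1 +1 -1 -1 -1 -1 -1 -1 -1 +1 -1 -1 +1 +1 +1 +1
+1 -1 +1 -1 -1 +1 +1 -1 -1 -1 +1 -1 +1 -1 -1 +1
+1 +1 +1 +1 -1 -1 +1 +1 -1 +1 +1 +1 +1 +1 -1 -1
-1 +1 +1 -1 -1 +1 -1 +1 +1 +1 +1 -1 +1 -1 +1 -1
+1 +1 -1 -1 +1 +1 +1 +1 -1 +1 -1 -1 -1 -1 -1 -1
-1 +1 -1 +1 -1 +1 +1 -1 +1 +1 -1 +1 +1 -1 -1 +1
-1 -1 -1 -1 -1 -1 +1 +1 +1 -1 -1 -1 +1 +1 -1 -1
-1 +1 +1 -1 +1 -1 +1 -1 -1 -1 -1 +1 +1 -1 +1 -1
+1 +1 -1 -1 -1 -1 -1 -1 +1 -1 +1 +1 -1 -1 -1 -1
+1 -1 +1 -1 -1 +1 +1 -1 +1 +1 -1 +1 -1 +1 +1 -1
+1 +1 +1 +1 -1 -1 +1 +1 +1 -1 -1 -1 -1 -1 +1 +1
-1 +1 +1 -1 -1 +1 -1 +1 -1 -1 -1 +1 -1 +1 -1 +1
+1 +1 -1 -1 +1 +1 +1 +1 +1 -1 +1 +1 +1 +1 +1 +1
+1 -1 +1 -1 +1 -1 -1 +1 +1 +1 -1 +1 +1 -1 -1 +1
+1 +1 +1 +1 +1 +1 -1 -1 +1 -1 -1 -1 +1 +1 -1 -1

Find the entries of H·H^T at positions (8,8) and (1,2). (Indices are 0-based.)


Row 1 of H: [1, 1, -1, -1, -1, -1, -1, -1, -1, 1, -1, -1, 1, 1, 1, 1].
Row 2 of H: [1, -1, 1, -1, -1, 1, 1, -1, -1, -1, 1, -1, 1, -1, -1, 1].
Row 8 of H: [-1, 1, 1, -1, 1, -1, 1, -1, -1, -1, -1, 1, 1, -1, 1, -1].
(H·H^T)[8][8] = Σ_j H[8][j]·H[8][j] = (-1)² + (1)² + (1)² + (-1)² + (1)² + (-1)² + (1)² + (-1)² + (-1)² + (-1)² + (-1)² + (1)² + (1)² + (-1)² + (1)² + (-1)² = 1 + 1 + 1 + 1 + 1 + 1 + 1 + 1 + 1 + 1 + 1 + 1 + 1 + 1 + 1 + 1 = 16.
(H·H^T)[1][2] = Σ_j H[1][j]·H[2][j] = (1)·(1) + (1)·(-1) + (-1)·(1) + (-1)·(-1) + (-1)·(-1) + (-1)·(1) + (-1)·(1) + (-1)·(-1) + (-1)·(-1) + (1)·(-1) + (-1)·(1) + (-1)·(-1) + (1)·(1) + (1)·(-1) + (1)·(-1) + (1)·(1) = 1 + -1 + -1 + 1 + 1 + -1 + -1 + 1 + 1 + -1 + -1 + 1 + 1 + -1 + -1 + 1 = 0.
So rows 1 and 2 are orthogonal; the diagonal entry equals n = 16.

(8,8) entry = 16; (1,2) entry = 0.


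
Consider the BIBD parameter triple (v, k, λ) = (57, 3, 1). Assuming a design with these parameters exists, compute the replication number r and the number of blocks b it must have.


Any 2-(v, k, λ) BIBD satisfies two necessary conditions:
  (i)  Each point sits in r blocks, and counting incidences through any fixed point gives r(k − 1) = λ(v − 1), so r = λ(v − 1)/(k − 1).
  (ii) Total incidences bk = vr, so b = vr/k.
Step 1: r = λ(v − 1)/(k − 1) = 1·(57 − 1)/(3 − 1) = 1·56/2 = 56/2 = 28.
Step 2: b = vr/k = 57·28/3 = 1596/3 = 532.
Check integrality: r = 28 ∈ Z ✓, b = 532 ∈ Z ✓.
(These identities are necessary conditions: they determine r and b for any design with these parameters, but do not by themselves prove that one exists.)

r = 28, b = 532.


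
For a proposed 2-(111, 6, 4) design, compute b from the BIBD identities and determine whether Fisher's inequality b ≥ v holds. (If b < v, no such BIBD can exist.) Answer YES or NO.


r = λ(v − 1)/(k − 1) = 4·110/5 = 88.
b = vr/k = 111·88/6 = 1628.
Fisher's inequality: b ≥ v ⇔ 1628 ≥ 111? YES.

YES


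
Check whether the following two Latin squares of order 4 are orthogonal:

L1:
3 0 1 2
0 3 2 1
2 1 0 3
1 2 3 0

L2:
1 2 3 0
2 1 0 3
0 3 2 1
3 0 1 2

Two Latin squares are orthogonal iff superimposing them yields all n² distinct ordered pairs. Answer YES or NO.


Form the n² = 16 superimposed pairs (L1[i][j], L2[i][j]), row by row (rows and columns indexed from 0):
row 0: (3,1) (0,2) (1,3) (2,0)
row 1: (0,2) (3,1) (2,0) (1,3)
row 2: (2,0) (1,3) (0,2) (3,1)
row 3: (1,3) (2,0) (3,1) (0,2)
Orthogonality requires all 16 pairs distinct.
But the pair (0,2) repeats: cell (0,1) has L1 = 0, L2 = 2, and cell (1,0) has L1 = 0, L2 = 2.
A repeated pair means some other pair never occurs (only 4 distinct pairs out of 16), so the squares are not orthogonal.
Conclusion: NO.

NO


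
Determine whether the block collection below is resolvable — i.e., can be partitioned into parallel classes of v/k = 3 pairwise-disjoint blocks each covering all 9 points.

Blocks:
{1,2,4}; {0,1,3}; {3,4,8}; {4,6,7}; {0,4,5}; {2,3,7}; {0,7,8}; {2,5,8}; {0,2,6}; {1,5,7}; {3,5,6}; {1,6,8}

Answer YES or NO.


v = 9, block size k = 3, number of blocks = 12.
For resolvability, blocks must partition into parallel classes of size v/k = 3.
Total blocks must therefore be a multiple of 3: 12 = 3·4 + 0 ⇒ divisible ✓.
Greedy packing gives 4 candidate class(es). Each should be a full parallel class (size 3, covers all 9 points).
  Class 1 (3 blocks): {1,2,4}; {0,7,8}; {3,5,6}. Points covered: [0, 1, 2, 3, 4, 5, 6, 7, 8].
  Class 2 (3 blocks): {0,1,3}; {4,6,7}; {2,5,8}. Points covered: [0, 1, 2, 3, 4, 5, 6, 7, 8].
  Class 3 (3 blocks): {3,4,8}; {0,2,6}; {1,5,7}. Points covered: [0, 1, 2, 3, 4, 5, 6, 7, 8].
  Class 4 (3 blocks): {0,4,5}; {2,3,7}; {1,6,8}. Points covered: [0, 1, 2, 3, 4, 5, 6, 7, 8].
All classes full (size 3)? YES. All classes cover every point? YES.
Resolvable? YES.

YES


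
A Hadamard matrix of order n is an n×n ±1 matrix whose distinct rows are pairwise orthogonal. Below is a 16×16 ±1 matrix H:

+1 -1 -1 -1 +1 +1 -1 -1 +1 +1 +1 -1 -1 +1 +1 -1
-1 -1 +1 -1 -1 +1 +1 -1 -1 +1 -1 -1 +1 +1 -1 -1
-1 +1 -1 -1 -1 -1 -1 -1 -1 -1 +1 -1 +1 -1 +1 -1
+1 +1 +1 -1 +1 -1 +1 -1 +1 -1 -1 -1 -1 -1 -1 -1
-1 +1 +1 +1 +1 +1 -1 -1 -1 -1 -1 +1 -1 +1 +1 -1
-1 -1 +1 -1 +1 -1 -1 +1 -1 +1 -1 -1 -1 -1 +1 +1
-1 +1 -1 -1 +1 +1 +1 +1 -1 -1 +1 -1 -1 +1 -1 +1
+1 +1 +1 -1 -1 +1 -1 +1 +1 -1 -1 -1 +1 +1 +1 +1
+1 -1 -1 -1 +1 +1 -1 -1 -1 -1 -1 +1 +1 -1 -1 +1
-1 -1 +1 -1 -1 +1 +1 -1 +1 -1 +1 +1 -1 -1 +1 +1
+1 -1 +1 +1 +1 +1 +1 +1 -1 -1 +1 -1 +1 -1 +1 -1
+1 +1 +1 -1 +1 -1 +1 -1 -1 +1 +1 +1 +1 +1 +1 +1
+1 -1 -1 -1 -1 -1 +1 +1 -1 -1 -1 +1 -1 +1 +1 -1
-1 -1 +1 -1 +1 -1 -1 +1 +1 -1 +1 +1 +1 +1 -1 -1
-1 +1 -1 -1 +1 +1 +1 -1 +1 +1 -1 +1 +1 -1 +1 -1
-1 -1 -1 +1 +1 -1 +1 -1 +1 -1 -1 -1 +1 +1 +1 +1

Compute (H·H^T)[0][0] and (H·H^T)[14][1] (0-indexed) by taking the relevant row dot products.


Row 0 of H: [1, -1, -1, -1, 1, 1, -1, -1, 1, 1, 1, -1, -1, 1, 1, -1].
Row 1 of H: [-1, -1, 1, -1, -1, 1, 1, -1, -1, 1, -1, -1, 1, 1, -1, -1].
Row 14 of H: [-1, 1, -1, -1, 1, 1, 1, -1, 1, 1, -1, 1, 1, -1, 1, -1].
(H·H^T)[0][0] = Σ_j H[0][j]·H[0][j] = (1)² + (-1)² + (-1)² + (-1)² + (1)² + (1)² + (-1)² + (-1)² + (1)² + (1)² + (1)² + (-1)² + (-1)² + (1)² + (1)² + (-1)² = 1 + 1 + 1 + 1 + 1 + 1 + 1 + 1 + 1 + 1 + 1 + 1 + 1 + 1 + 1 + 1 = 16.
(H·H^T)[14][1] = Σ_j H[14][j]·H[1][j] = (-1)·(-1) + (1)·(-1) + (-1)·(1) + (-1)·(-1) + (1)·(-1) + (1)·(1) + (1)·(1) + (-1)·(-1) + (1)·(-1) + (1)·(1) + (-1)·(-1) + (1)·(-1) + (1)·(1) + (-1)·(1) + (1)·(-1) + (-1)·(-1) = 1 + -1 + -1 + 1 + -1 + 1 + 1 + 1 + -1 + 1 + 1 + -1 + 1 + -1 + -1 + 1 = 2.
Rows 14 and 1 are not orthogonal (dot product = 2 ≠ 0), so H is not a Hadamard matrix.

(0,0) entry = 16; (14,1) entry = 2.
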